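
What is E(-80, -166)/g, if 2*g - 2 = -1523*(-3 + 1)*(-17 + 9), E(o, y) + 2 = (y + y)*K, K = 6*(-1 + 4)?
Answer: 5978/12183 ≈ 0.49068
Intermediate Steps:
K = 18 (K = 6*3 = 18)
E(o, y) = -2 + 36*y (E(o, y) = -2 + (y + y)*18 = -2 + (2*y)*18 = -2 + 36*y)
g = -12183 (g = 1 + (-1523*(-3 + 1)*(-17 + 9))/2 = 1 + (-(-3046)*(-8))/2 = 1 + (-1523*16)/2 = 1 + (½)*(-24368) = 1 - 12184 = -12183)
E(-80, -166)/g = (-2 + 36*(-166))/(-12183) = (-2 - 5976)*(-1/12183) = -5978*(-1/12183) = 5978/12183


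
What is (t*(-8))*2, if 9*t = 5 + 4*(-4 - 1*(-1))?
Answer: 112/9 ≈ 12.444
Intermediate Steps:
t = -7/9 (t = (5 + 4*(-4 - 1*(-1)))/9 = (5 + 4*(-4 + 1))/9 = (5 + 4*(-3))/9 = (5 - 12)/9 = (⅑)*(-7) = -7/9 ≈ -0.77778)
(t*(-8))*2 = -7/9*(-8)*2 = (56/9)*2 = 112/9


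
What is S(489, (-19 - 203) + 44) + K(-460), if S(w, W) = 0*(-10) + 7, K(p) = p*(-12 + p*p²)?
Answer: 44774565527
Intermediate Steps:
K(p) = p*(-12 + p³)
S(w, W) = 7 (S(w, W) = 0 + 7 = 7)
S(489, (-19 - 203) + 44) + K(-460) = 7 - 460*(-12 + (-460)³) = 7 - 460*(-12 - 97336000) = 7 - 460*(-97336012) = 7 + 44774565520 = 44774565527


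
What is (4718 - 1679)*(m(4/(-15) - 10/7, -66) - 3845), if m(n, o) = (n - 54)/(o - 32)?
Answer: -20036735813/1715 ≈ -1.1683e+7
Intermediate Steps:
m(n, o) = (-54 + n)/(-32 + o)
(4718 - 1679)*(m(4/(-15) - 10/7, -66) - 3845) = (4718 - 1679)*((-54 + (4/(-15) - 10/7))/(-32 - 66) - 3845) = 3039*((-54 + (4*(-1/15) - 10*1/7))/(-98) - 3845) = 3039*(-(-54 + (-4/15 - 10/7))/98 - 3845) = 3039*(-(-54 - 178/105)/98 - 3845) = 3039*(-1/98*(-5848/105) - 3845) = 3039*(2924/5145 - 3845) = 3039*(-19779601/5145) = -20036735813/1715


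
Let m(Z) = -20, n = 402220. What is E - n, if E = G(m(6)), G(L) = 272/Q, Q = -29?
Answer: -11664652/29 ≈ -4.0223e+5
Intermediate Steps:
G(L) = -272/29 (G(L) = 272/(-29) = 272*(-1/29) = -272/29)
E = -272/29 ≈ -9.3793
E - n = -272/29 - 1*402220 = -272/29 - 402220 = -11664652/29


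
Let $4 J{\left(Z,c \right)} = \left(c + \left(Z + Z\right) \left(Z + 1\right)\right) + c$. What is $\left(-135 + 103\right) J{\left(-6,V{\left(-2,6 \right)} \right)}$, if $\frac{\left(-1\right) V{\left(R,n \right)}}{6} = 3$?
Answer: $-192$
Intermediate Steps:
$V{\left(R,n \right)} = -18$ ($V{\left(R,n \right)} = \left(-6\right) 3 = -18$)
$J{\left(Z,c \right)} = \frac{c}{2} + \frac{Z \left(1 + Z\right)}{2}$ ($J{\left(Z,c \right)} = \frac{\left(c + \left(Z + Z\right) \left(Z + 1\right)\right) + c}{4} = \frac{\left(c + 2 Z \left(1 + Z\right)\right) + c}{4} = \frac{2 c + 2 Z \left(1 + Z\right)}{4} = \frac{c}{2} + \frac{Z \left(1 + Z\right)}{2}$)
$\left(-135 + 103\right) J{\left(-6,V{\left(-2,6 \right)} \right)} = \left(-135 + 103\right) \left(\frac{1}{2} \left(-6\right) + \frac{1}{2} \left(-18\right) + \frac{\left(-6\right)^{2}}{2}\right) = - 32 \left(-3 - 9 + \frac{1}{2} \cdot 36\right) = - 32 \left(-3 - 9 + 18\right) = \left(-32\right) 6 = -192$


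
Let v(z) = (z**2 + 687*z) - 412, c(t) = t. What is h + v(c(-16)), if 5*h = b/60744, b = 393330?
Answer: -112849241/10124 ≈ -11147.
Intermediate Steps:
v(z) = -412 + z**2 + 687*z
h = 13111/10124 (h = (393330/60744)/5 = (393330*(1/60744))/5 = (1/5)*(65555/10124) = 13111/10124 ≈ 1.2950)
h + v(c(-16)) = 13111/10124 + (-412 + (-16)**2 + 687*(-16)) = 13111/10124 + (-412 + 256 - 10992) = 13111/10124 - 11148 = -112849241/10124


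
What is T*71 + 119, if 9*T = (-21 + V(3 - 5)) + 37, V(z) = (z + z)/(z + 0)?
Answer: 261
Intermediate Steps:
V(z) = 2 (V(z) = (2*z)/z = 2)
T = 2 (T = ((-21 + 2) + 37)/9 = (-19 + 37)/9 = (1/9)*18 = 2)
T*71 + 119 = 2*71 + 119 = 142 + 119 = 261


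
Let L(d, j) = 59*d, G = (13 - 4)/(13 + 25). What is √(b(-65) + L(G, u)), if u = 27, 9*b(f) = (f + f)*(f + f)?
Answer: √24585202/114 ≈ 43.494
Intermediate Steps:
G = 9/38 ≈ 0.23684
b(f) = 4*f²/9 (b(f) = ((f + f)*(f + f))/9 = ((2*f)*(2*f))/9 = (4*f²)/9 = 4*f²/9)
√(b(-65) + L(G, u)) = √((4/9)*(-65)² + 59*(9/38)) = √((4/9)*4225 + 531/38) = √(16900/9 + 531/38) = √(646979/342) = √24585202/114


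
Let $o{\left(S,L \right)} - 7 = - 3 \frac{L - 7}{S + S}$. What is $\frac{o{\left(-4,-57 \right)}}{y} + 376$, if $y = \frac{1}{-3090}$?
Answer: $52906$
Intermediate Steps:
$y = - \frac{1}{3090} \approx -0.00032362$
$o{\left(S,L \right)} = 7 - \frac{3 \left(-7 + L\right)}{2 S}$ ($o{\left(S,L \right)} = 7 - 3 \frac{L - 7}{S + S} = 7 - 3 \frac{-7 + L}{2 S} = 7 - \frac{3 \left(-7 + L\right)}{2 S}$)
$\frac{o{\left(-4,-57 \right)}}{y} + 376 = \frac{\frac{1}{2} \frac{1}{-4} \left(21 - -171 + 14 \left(-4\right)\right)}{- \frac{1}{3090}} + 376 = \frac{1}{2} \left(- \frac{1}{4}\right) \left(21 + 171 - 56\right) \left(-3090\right) + 376 = \frac{1}{2} \left(- \frac{1}{4}\right) 136 \left(-3090\right) + 376 = \left(-17\right) \left(-3090\right) + 376 = 52530 + 376 = 52906$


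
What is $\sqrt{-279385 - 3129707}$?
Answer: $6 i \sqrt{94697} \approx 1846.4 i$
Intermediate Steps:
$\sqrt{-279385 - 3129707} = \sqrt{-3409092} = 6 i \sqrt{94697}$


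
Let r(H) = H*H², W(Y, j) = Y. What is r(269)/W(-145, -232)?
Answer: -19465109/145 ≈ -1.3424e+5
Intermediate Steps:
r(H) = H³
r(269)/W(-145, -232) = 269³/(-145) = 19465109*(-1/145) = -19465109/145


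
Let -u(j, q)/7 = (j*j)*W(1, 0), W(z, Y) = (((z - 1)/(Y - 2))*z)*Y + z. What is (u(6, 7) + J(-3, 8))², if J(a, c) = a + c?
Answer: 61009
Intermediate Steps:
W(z, Y) = z + Y*z*(-1 + z)/(-2 + Y) (W(z, Y) = (((-1 + z)/(-2 + Y))*z)*Y + z = (z*(-1 + z)/(-2 + Y))*Y + z = Y*z*(-1 + z)/(-2 + Y) + z = z + Y*z*(-1 + z)/(-2 + Y))
u(j, q) = -7*j² (u(j, q) = -7*j*j*1*(-2 + 0*1)/(-2 + 0) = -7*j²*1*(-2 + 0)/(-2) = -7*j²*1*(-½)*(-2) = -7*j²)
(u(6, 7) + J(-3, 8))² = (-7*6² + (-3 + 8))² = (-7*36 + 5)² = (-252 + 5)² = (-247)² = 61009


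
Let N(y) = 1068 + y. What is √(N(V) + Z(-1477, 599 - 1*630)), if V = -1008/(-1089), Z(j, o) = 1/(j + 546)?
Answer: 3*√254210329/1463 ≈ 32.694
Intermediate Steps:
Z(j, o) = 1/(546 + j)
V = 112/121 (V = -1008*(-1/1089) = 112/121 ≈ 0.92562)
√(N(V) + Z(-1477, 599 - 1*630)) = √((1068 + 112/121) + 1/(546 - 1477)) = √(129340/121 + 1/(-931)) = √(129340/121 - 1/931) = √(120415419/112651) = 3*√254210329/1463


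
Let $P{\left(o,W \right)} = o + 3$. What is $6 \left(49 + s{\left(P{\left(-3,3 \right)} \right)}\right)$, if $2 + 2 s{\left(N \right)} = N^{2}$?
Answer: $288$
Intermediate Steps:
$P{\left(o,W \right)} = 3 + o$
$s{\left(N \right)} = -1 + \frac{N^{2}}{2}$
$6 \left(49 + s{\left(P{\left(-3,3 \right)} \right)}\right) = 6 \left(49 - \left(1 - \frac{\left(3 - 3\right)^{2}}{2}\right)\right) = 6 \left(49 - \left(1 - \frac{0^{2}}{2}\right)\right) = 6 \left(49 + \left(-1 + \frac{1}{2} \cdot 0\right)\right) = 6 \left(49 + \left(-1 + 0\right)\right) = 6 \left(49 - 1\right) = 6 \cdot 48 = 288$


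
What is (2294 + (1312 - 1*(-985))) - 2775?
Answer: 1816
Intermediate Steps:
(2294 + (1312 - 1*(-985))) - 2775 = (2294 + (1312 + 985)) - 2775 = (2294 + 2297) - 2775 = 4591 - 2775 = 1816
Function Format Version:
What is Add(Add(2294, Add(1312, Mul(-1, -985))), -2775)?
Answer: 1816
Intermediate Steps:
Add(Add(2294, Add(1312, Mul(-1, -985))), -2775) = Add(Add(2294, Add(1312, 985)), -2775) = Add(Add(2294, 2297), -2775) = Add(4591, -2775) = 1816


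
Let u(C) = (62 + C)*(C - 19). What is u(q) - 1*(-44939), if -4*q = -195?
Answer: 771741/16 ≈ 48234.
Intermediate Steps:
q = 195/4 (q = -¼*(-195) = 195/4 ≈ 48.750)
u(C) = (-19 + C)*(62 + C) (u(C) = (62 + C)*(-19 + C) = (-19 + C)*(62 + C))
u(q) - 1*(-44939) = (-1178 + (195/4)² + 43*(195/4)) - 1*(-44939) = (-1178 + 38025/16 + 8385/4) + 44939 = 52717/16 + 44939 = 771741/16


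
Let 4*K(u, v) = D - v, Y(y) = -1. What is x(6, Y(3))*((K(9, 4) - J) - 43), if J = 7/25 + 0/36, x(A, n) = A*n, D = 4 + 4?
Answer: 6342/25 ≈ 253.68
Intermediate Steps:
D = 8
K(u, v) = 2 - v/4 (K(u, v) = (8 - v)/4 = 2 - v/4)
J = 7/25 (J = 7*(1/25) + 0*(1/36) = 7/25 + 0 = 7/25 ≈ 0.28000)
x(6, Y(3))*((K(9, 4) - J) - 43) = (6*(-1))*(((2 - 1/4*4) - 1*7/25) - 43) = -6*(((2 - 1) - 7/25) - 43) = -6*((1 - 7/25) - 43) = -6*(18/25 - 43) = -6*(-1057/25) = 6342/25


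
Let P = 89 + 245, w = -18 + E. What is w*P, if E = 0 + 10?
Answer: -2672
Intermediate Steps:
E = 10
w = -8 (w = -18 + 10 = -8)
P = 334
w*P = -8*334 = -2672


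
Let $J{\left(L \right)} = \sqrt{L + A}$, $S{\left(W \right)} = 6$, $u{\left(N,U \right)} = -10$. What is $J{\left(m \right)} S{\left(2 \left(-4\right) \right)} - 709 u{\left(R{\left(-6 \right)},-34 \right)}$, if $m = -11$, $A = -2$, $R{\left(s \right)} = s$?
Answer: $7090 + 6 i \sqrt{13} \approx 7090.0 + 21.633 i$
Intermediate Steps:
$J{\left(L \right)} = \sqrt{-2 + L}$ ($J{\left(L \right)} = \sqrt{L - 2} = \sqrt{-2 + L}$)
$J{\left(m \right)} S{\left(2 \left(-4\right) \right)} - 709 u{\left(R{\left(-6 \right)},-34 \right)} = \sqrt{-2 - 11} \cdot 6 - -7090 = \sqrt{-13} \cdot 6 + 7090 = i \sqrt{13} \cdot 6 + 7090 = 6 i \sqrt{13} + 7090 = 7090 + 6 i \sqrt{13}$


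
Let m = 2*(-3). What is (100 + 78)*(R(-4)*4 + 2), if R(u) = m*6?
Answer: -25276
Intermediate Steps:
m = -6
R(u) = -36 (R(u) = -6*6 = -36)
(100 + 78)*(R(-4)*4 + 2) = (100 + 78)*(-36*4 + 2) = 178*(-144 + 2) = 178*(-142) = -25276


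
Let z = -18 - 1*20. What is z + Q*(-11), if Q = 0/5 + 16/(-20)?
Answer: -146/5 ≈ -29.200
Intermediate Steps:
z = -38 (z = -18 - 20 = -38)
Q = -⅘ (Q = 0*(⅕) + 16*(-1/20) = 0 - ⅘ = -⅘ ≈ -0.80000)
z + Q*(-11) = -38 - ⅘*(-11) = -38 + 44/5 = -146/5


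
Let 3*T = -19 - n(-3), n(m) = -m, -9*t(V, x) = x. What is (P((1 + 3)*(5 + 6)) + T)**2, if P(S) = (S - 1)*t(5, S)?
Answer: 3833764/81 ≈ 47330.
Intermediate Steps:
t(V, x) = -x/9
T = -22/3 (T = (-19 - (-1)*(-3))/3 = (-19 - 1*3)/3 = (-19 - 3)/3 = (1/3)*(-22) = -22/3 ≈ -7.3333)
P(S) = -S*(-1 + S)/9 (P(S) = (S - 1)*(-S/9) = (-1 + S)*(-S/9) = -S*(-1 + S)/9)
(P((1 + 3)*(5 + 6)) + T)**2 = (((1 + 3)*(5 + 6))*(1 - (1 + 3)*(5 + 6))/9 - 22/3)**2 = ((4*11)*(1 - 4*11)/9 - 22/3)**2 = ((1/9)*44*(1 - 1*44) - 22/3)**2 = ((1/9)*44*(1 - 44) - 22/3)**2 = ((1/9)*44*(-43) - 22/3)**2 = (-1892/9 - 22/3)**2 = (-1958/9)**2 = 3833764/81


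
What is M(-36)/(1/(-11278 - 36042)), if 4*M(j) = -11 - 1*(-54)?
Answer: -508690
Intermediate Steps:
M(j) = 43/4 (M(j) = (-11 - 1*(-54))/4 = (-11 + 54)/4 = (1/4)*43 = 43/4)
M(-36)/(1/(-11278 - 36042)) = 43/(4*(1/(-11278 - 36042))) = 43/(4*(1/(-47320))) = 43/(4*(-1/47320)) = (43/4)*(-47320) = -508690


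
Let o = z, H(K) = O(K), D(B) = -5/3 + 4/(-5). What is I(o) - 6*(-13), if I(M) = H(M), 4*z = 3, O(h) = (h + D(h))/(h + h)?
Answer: 6917/90 ≈ 76.856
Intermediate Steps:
D(B) = -37/15 (D(B) = -5*1/3 + 4*(-1/5) = -5/3 - 4/5 = -37/15)
O(h) = (-37/15 + h)/(2*h) (O(h) = (h - 37/15)/(h + h) = (-37/15 + h)/((2*h)) = (-37/15 + h)*(1/(2*h)) = (-37/15 + h)/(2*h))
z = 3/4 (z = (1/4)*3 = 3/4 ≈ 0.75000)
H(K) = (-37 + 15*K)/(30*K)
o = 3/4 ≈ 0.75000
I(M) = (-37 + 15*M)/(30*M)
I(o) - 6*(-13) = (-37 + 15*(3/4))/(30*(3/4)) - 6*(-13) = (1/30)*(4/3)*(-37 + 45/4) + 78 = (1/30)*(4/3)*(-103/4) + 78 = -103/90 + 78 = 6917/90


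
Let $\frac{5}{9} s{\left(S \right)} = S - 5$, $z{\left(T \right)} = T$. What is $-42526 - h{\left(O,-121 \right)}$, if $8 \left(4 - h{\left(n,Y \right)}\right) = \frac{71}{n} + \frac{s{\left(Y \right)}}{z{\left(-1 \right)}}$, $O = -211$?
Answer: $- \frac{358714281}{8440} \approx -42502.0$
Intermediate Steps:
$s{\left(S \right)} = -9 + \frac{9 S}{5}$ ($s{\left(S \right)} = \frac{9 \left(S - 5\right)}{5} = \frac{9 \left(-5 + S\right)}{5} = -9 + \frac{9 S}{5}$)
$h{\left(n,Y \right)} = \frac{23}{8} - \frac{71}{8 n} + \frac{9 Y}{40}$ ($h{\left(n,Y \right)} = 4 - \frac{\frac{71}{n} + \frac{-9 + \frac{9 Y}{5}}{-1}}{8} = 4 - \frac{\frac{71}{n} + \left(-9 + \frac{9 Y}{5}\right) \left(-1\right)}{8} = 4 - \frac{\frac{71}{n} - \left(-9 + \frac{9 Y}{5}\right)}{8} = 4 - \frac{9 + \frac{71}{n} - \frac{9 Y}{5}}{8} = 4 - \left(\frac{9}{8} - \frac{9 Y}{40} + \frac{71}{8 n}\right) = \frac{23}{8} - \frac{71}{8 n} + \frac{9 Y}{40}$)
$-42526 - h{\left(O,-121 \right)} = -42526 - \frac{-355 - 211 \left(115 + 9 \left(-121\right)\right)}{40 \left(-211\right)} = -42526 - \frac{1}{40} \left(- \frac{1}{211}\right) \left(-355 - 211 \left(115 - 1089\right)\right) = -42526 - \frac{1}{40} \left(- \frac{1}{211}\right) \left(-355 - -205514\right) = -42526 - \frac{1}{40} \left(- \frac{1}{211}\right) \left(-355 + 205514\right) = -42526 - \frac{1}{40} \left(- \frac{1}{211}\right) 205159 = -42526 - - \frac{205159}{8440} = -42526 + \frac{205159}{8440} = - \frac{358714281}{8440}$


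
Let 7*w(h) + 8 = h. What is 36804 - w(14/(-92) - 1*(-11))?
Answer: 11850757/322 ≈ 36804.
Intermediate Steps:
w(h) = -8/7 + h/7
36804 - w(14/(-92) - 1*(-11)) = 36804 - (-8/7 + (14/(-92) - 1*(-11))/7) = 36804 - (-8/7 + (14*(-1/92) + 11)/7) = 36804 - (-8/7 + (-7/46 + 11)/7) = 36804 - (-8/7 + (⅐)*(499/46)) = 36804 - (-8/7 + 499/322) = 36804 - 1*131/322 = 36804 - 131/322 = 11850757/322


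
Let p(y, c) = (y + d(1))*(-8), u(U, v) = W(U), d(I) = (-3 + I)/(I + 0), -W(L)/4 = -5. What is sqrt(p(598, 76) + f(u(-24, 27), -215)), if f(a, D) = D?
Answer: I*sqrt(4983) ≈ 70.59*I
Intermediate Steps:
W(L) = 20 (W(L) = -4*(-5) = 20)
d(I) = (-3 + I)/I
u(U, v) = 20
p(y, c) = 16 - 8*y (p(y, c) = (y + (-3 + 1)/1)*(-8) = (y + 1*(-2))*(-8) = (y - 2)*(-8) = (-2 + y)*(-8) = 16 - 8*y)
sqrt(p(598, 76) + f(u(-24, 27), -215)) = sqrt((16 - 8*598) - 215) = sqrt((16 - 4784) - 215) = sqrt(-4768 - 215) = sqrt(-4983) = I*sqrt(4983)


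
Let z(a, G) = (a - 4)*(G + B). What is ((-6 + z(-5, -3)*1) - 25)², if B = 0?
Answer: 16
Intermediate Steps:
z(a, G) = G*(-4 + a) (z(a, G) = (a - 4)*(G + 0) = (-4 + a)*G = G*(-4 + a))
((-6 + z(-5, -3)*1) - 25)² = ((-6 - 3*(-4 - 5)*1) - 25)² = ((-6 - 3*(-9)*1) - 25)² = ((-6 + 27*1) - 25)² = ((-6 + 27) - 25)² = (21 - 25)² = (-4)² = 16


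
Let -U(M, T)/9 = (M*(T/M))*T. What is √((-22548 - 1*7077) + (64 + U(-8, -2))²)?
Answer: I*√28841 ≈ 169.83*I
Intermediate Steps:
U(M, T) = -9*T² (U(M, T) = -9*M*(T/M)*T = -9*T*T = -9*T²)
√((-22548 - 1*7077) + (64 + U(-8, -2))²) = √((-22548 - 1*7077) + (64 - 9*(-2)²)²) = √((-22548 - 7077) + (64 - 9*4)²) = √(-29625 + (64 - 36)²) = √(-29625 + 28²) = √(-29625 + 784) = √(-28841) = I*√28841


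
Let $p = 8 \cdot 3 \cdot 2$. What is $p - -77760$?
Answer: $77808$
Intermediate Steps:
$p = 48$ ($p = 24 \cdot 2 = 48$)
$p - -77760 = 48 - -77760 = 48 + 77760 = 77808$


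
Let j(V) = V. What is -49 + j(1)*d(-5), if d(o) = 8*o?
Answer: -89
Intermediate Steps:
-49 + j(1)*d(-5) = -49 + 1*(8*(-5)) = -49 + 1*(-40) = -49 - 40 = -89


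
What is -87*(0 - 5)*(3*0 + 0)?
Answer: 0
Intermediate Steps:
-87*(0 - 5)*(3*0 + 0) = -(-435)*(0 + 0) = -(-435)*0 = -87*0 = 0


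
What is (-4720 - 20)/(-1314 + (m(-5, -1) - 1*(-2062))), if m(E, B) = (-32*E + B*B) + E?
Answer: -1185/226 ≈ -5.2434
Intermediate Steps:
m(E, B) = B**2 - 31*E (m(E, B) = (-32*E + B**2) + E = (B**2 - 32*E) + E = B**2 - 31*E)
(-4720 - 20)/(-1314 + (m(-5, -1) - 1*(-2062))) = (-4720 - 20)/(-1314 + (((-1)**2 - 31*(-5)) - 1*(-2062))) = -4740/(-1314 + ((1 + 155) + 2062)) = -4740/(-1314 + (156 + 2062)) = -4740/(-1314 + 2218) = -4740/904 = -4740*1/904 = -1185/226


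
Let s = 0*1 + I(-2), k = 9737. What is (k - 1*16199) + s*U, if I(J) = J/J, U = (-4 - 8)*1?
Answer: -6474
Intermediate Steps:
U = -12 (U = -12*1 = -12)
I(J) = 1
s = 1 (s = 0*1 + 1 = 0 + 1 = 1)
(k - 1*16199) + s*U = (9737 - 1*16199) + 1*(-12) = (9737 - 16199) - 12 = -6462 - 12 = -6474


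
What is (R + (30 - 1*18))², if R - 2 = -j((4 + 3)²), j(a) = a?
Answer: 1225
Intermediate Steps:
R = -47 (R = 2 - (4 + 3)² = 2 - 1*7² = 2 - 1*49 = 2 - 49 = -47)
(R + (30 - 1*18))² = (-47 + (30 - 1*18))² = (-47 + (30 - 18))² = (-47 + 12)² = (-35)² = 1225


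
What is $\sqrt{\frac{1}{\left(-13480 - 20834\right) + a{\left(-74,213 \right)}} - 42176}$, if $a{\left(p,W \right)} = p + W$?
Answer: $\frac{i \sqrt{1970345682967}}{6835} \approx 205.37 i$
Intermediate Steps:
$a{\left(p,W \right)} = W + p$
$\sqrt{\frac{1}{\left(-13480 - 20834\right) + a{\left(-74,213 \right)}} - 42176} = \sqrt{\frac{1}{\left(-13480 - 20834\right) + \left(213 - 74\right)} - 42176} = \sqrt{\frac{1}{\left(-13480 - 20834\right) + 139} - 42176} = \sqrt{\frac{1}{-34314 + 139} - 42176} = \sqrt{\frac{1}{-34175} - 42176} = \sqrt{- \frac{1}{34175} - 42176} = \sqrt{- \frac{1441364801}{34175}} = \frac{i \sqrt{1970345682967}}{6835}$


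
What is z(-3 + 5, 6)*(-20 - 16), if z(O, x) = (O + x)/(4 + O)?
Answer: -48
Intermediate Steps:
z(O, x) = (O + x)/(4 + O)
z(-3 + 5, 6)*(-20 - 16) = (((-3 + 5) + 6)/(4 + (-3 + 5)))*(-20 - 16) = ((2 + 6)/(4 + 2))*(-36) = (8/6)*(-36) = ((1/6)*8)*(-36) = (4/3)*(-36) = -48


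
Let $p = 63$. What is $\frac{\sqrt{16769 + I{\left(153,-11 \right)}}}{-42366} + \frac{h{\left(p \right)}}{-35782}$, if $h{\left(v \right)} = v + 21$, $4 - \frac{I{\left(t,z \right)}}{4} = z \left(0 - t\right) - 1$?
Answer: $- \frac{42}{17891} - \frac{\sqrt{10057}}{42366} \approx -0.0047147$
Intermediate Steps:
$I{\left(t,z \right)} = 20 + 4 t z$ ($I{\left(t,z \right)} = 16 - 4 \left(z \left(0 - t\right) - 1\right) = 16 - 4 \left(z \left(- t\right) - 1\right) = 16 - 4 \left(- t z - 1\right) = 16 - 4 \left(-1 - t z\right) = 16 + \left(4 + 4 t z\right) = 20 + 4 t z$)
$h{\left(v \right)} = 21 + v$
$\frac{\sqrt{16769 + I{\left(153,-11 \right)}}}{-42366} + \frac{h{\left(p \right)}}{-35782} = \frac{\sqrt{16769 + \left(20 + 4 \cdot 153 \left(-11\right)\right)}}{-42366} + \frac{21 + 63}{-35782} = \sqrt{16769 + \left(20 - 6732\right)} \left(- \frac{1}{42366}\right) + 84 \left(- \frac{1}{35782}\right) = \sqrt{16769 - 6712} \left(- \frac{1}{42366}\right) - \frac{42}{17891} = \sqrt{10057} \left(- \frac{1}{42366}\right) - \frac{42}{17891} = - \frac{\sqrt{10057}}{42366} - \frac{42}{17891} = - \frac{42}{17891} - \frac{\sqrt{10057}}{42366}$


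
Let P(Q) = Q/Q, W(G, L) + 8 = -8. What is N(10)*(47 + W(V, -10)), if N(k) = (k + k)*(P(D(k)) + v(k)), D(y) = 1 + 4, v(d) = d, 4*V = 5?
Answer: 6820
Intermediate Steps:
V = 5/4 (V = (1/4)*5 = 5/4 ≈ 1.2500)
W(G, L) = -16 (W(G, L) = -8 - 8 = -16)
D(y) = 5
P(Q) = 1
N(k) = 2*k*(1 + k) (N(k) = (k + k)*(1 + k) = (2*k)*(1 + k) = 2*k*(1 + k))
N(10)*(47 + W(V, -10)) = (2*10*(1 + 10))*(47 - 16) = (2*10*11)*31 = 220*31 = 6820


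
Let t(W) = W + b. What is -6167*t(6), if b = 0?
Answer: -37002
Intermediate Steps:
t(W) = W (t(W) = W + 0 = W)
-6167*t(6) = -6167*6 = -37002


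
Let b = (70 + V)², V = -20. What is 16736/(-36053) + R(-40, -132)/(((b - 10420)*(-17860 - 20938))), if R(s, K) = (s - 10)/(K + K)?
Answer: -135765715824599/292469010463872 ≈ -0.46421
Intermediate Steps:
R(s, K) = (-10 + s)/(2*K) (R(s, K) = (-10 + s)/((2*K)) = (-10 + s)*(1/(2*K)) = (-10 + s)/(2*K))
b = 2500 (b = (70 - 20)² = 50² = 2500)
16736/(-36053) + R(-40, -132)/(((b - 10420)*(-17860 - 20938))) = 16736/(-36053) + ((½)*(-10 - 40)/(-132))/(((2500 - 10420)*(-17860 - 20938))) = 16736*(-1/36053) + ((½)*(-1/132)*(-50))/((-7920*(-38798))) = -16736/36053 + (25/132)/307280160 = -16736/36053 + (25/132)*(1/307280160) = -16736/36053 + 5/8112196224 = -135765715824599/292469010463872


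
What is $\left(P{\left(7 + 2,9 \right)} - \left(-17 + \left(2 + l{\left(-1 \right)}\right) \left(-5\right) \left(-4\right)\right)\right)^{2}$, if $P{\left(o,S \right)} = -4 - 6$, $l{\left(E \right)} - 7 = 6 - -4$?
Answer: $139129$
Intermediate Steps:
$l{\left(E \right)} = 17$ ($l{\left(E \right)} = 7 + \left(6 - -4\right) = 7 + \left(6 + 4\right) = 7 + 10 = 17$)
$P{\left(o,S \right)} = -10$ ($P{\left(o,S \right)} = -4 - 6 = -10$)
$\left(P{\left(7 + 2,9 \right)} - \left(-17 + \left(2 + l{\left(-1 \right)}\right) \left(-5\right) \left(-4\right)\right)\right)^{2} = \left(-10 + \left(23 - \left(\left(2 + 17\right) \left(-5\right) \left(-4\right) + 6\right)\right)\right)^{2} = \left(-10 + \left(23 - \left(19 \left(-5\right) \left(-4\right) + 6\right)\right)\right)^{2} = \left(-10 + \left(23 - \left(\left(-95\right) \left(-4\right) + 6\right)\right)\right)^{2} = \left(-10 + \left(23 - \left(380 + 6\right)\right)\right)^{2} = \left(-10 + \left(23 - 386\right)\right)^{2} = \left(-10 - 363\right)^{2} = \left(-373\right)^{2} = 139129$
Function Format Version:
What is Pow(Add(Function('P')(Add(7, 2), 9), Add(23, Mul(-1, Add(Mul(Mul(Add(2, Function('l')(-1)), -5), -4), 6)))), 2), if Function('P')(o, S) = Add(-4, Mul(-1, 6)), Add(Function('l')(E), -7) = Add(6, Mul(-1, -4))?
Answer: 139129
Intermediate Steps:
Function('l')(E) = 17 (Function('l')(E) = Add(7, Add(6, Mul(-1, -4))) = Add(7, Add(6, 4)) = Add(7, 10) = 17)
Function('P')(o, S) = -10 (Function('P')(o, S) = Add(-4, -6) = -10)
Pow(Add(Function('P')(Add(7, 2), 9), Add(23, Mul(-1, Add(Mul(Mul(Add(2, Function('l')(-1)), -5), -4), 6)))), 2) = Pow(Add(-10, Add(23, Mul(-1, Add(Mul(Mul(Add(2, 17), -5), -4), 6)))), 2) = Pow(Add(-10, Add(23, Mul(-1, Add(Mul(Mul(19, -5), -4), 6)))), 2) = Pow(Add(-10, Add(23, Mul(-1, Add(Mul(-95, -4), 6)))), 2) = Pow(Add(-10, Add(23, Mul(-1, Add(380, 6)))), 2) = Pow(Add(-10, Add(23, Mul(-1, 386))), 2) = Pow(Add(-10, Add(23, -386)), 2) = Pow(Add(-10, -363), 2) = Pow(-373, 2) = 139129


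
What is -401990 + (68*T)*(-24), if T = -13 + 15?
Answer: -405254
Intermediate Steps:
T = 2
-401990 + (68*T)*(-24) = -401990 + (68*2)*(-24) = -401990 + 136*(-24) = -401990 - 3264 = -405254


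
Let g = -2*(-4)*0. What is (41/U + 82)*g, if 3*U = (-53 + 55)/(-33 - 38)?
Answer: 0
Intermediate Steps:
U = -2/213 (U = ((-53 + 55)/(-33 - 38))/3 = (2/(-71))/3 = (2*(-1/71))/3 = (1/3)*(-2/71) = -2/213 ≈ -0.0093897)
g = 0 (g = 8*0 = 0)
(41/U + 82)*g = (41/(-2/213) + 82)*0 = (41*(-213/2) + 82)*0 = (-8733/2 + 82)*0 = -8569/2*0 = 0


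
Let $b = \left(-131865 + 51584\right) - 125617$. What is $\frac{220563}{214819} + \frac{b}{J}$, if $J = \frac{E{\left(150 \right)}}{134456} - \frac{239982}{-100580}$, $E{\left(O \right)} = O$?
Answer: $- \frac{1590829450730661239}{18443643348273} \approx -86254.0$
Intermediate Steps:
$b = -205898$ ($b = -80281 - 125617 = -205898$)
$J = \frac{85856667}{35966980}$ ($J = \frac{150}{134456} - \frac{239982}{-100580} = 150 \cdot \frac{1}{134456} - - \frac{2553}{1070} = \frac{75}{67228} + \frac{2553}{1070} = \frac{85856667}{35966980} \approx 2.3871$)
$\frac{220563}{214819} + \frac{b}{J} = \frac{220563}{214819} - \frac{205898}{\frac{85856667}{35966980}} = 220563 \cdot \frac{1}{214819} - \frac{7405529248040}{85856667} = \frac{220563}{214819} - \frac{7405529248040}{85856667} = - \frac{1590829450730661239}{18443643348273}$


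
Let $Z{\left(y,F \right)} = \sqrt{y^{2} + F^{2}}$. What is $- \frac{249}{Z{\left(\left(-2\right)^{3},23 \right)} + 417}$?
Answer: $- \frac{103833}{173296} + \frac{249 \sqrt{593}}{173296} \approx -0.56418$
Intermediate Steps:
$Z{\left(y,F \right)} = \sqrt{F^{2} + y^{2}}$
$- \frac{249}{Z{\left(\left(-2\right)^{3},23 \right)} + 417} = - \frac{249}{\sqrt{23^{2} + \left(\left(-2\right)^{3}\right)^{2}} + 417} = - \frac{249}{\sqrt{529 + \left(-8\right)^{2}} + 417} = - \frac{249}{\sqrt{529 + 64} + 417} = - \frac{249}{\sqrt{593} + 417} = - \frac{249}{417 + \sqrt{593}}$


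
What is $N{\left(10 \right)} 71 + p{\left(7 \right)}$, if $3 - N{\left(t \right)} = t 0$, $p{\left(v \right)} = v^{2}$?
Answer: $262$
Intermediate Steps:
$N{\left(t \right)} = 3$ ($N{\left(t \right)} = 3 - t 0 = 3 - 0 = 3 + 0 = 3$)
$N{\left(10 \right)} 71 + p{\left(7 \right)} = 3 \cdot 71 + 7^{2} = 213 + 49 = 262$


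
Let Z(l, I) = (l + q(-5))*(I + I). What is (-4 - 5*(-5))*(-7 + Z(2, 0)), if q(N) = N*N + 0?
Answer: -147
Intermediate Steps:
q(N) = N² (q(N) = N² + 0 = N²)
Z(l, I) = 2*I*(25 + l) (Z(l, I) = (l + (-5)²)*(I + I) = (l + 25)*(2*I) = (25 + l)*(2*I) = 2*I*(25 + l))
(-4 - 5*(-5))*(-7 + Z(2, 0)) = (-4 - 5*(-5))*(-7 + 2*0*(25 + 2)) = (-4 + 25)*(-7 + 2*0*27) = 21*(-7 + 0) = 21*(-7) = -147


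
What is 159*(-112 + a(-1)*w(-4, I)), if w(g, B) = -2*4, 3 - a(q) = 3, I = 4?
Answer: -17808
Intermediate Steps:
a(q) = 0 (a(q) = 3 - 1*3 = 3 - 3 = 0)
w(g, B) = -8
159*(-112 + a(-1)*w(-4, I)) = 159*(-112 + 0*(-8)) = 159*(-112 + 0) = 159*(-112) = -17808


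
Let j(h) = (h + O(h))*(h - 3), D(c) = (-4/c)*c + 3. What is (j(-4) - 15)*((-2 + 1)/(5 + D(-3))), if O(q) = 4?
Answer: 15/4 ≈ 3.7500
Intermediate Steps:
D(c) = -1 (D(c) = -4 + 3 = -1)
j(h) = (-3 + h)*(4 + h) (j(h) = (h + 4)*(h - 3) = (4 + h)*(-3 + h) = (-3 + h)*(4 + h))
(j(-4) - 15)*((-2 + 1)/(5 + D(-3))) = ((-12 - 4 + (-4)**2) - 15)*((-2 + 1)/(5 - 1)) = ((-12 - 4 + 16) - 15)*(-1/4) = (0 - 15)*(-1*1/4) = -15*(-1/4) = 15/4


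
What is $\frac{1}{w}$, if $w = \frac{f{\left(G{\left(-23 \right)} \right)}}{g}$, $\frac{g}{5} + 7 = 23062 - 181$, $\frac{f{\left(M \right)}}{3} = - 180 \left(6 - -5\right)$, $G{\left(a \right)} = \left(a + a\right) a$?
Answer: $- \frac{11437}{594} \approx -19.254$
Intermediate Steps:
$G{\left(a \right)} = 2 a^{2}$ ($G{\left(a \right)} = 2 a a = 2 a^{2}$)
$f{\left(M \right)} = -5940$ ($f{\left(M \right)} = 3 \left(- 180 \left(6 - -5\right)\right) = 3 \left(- 180 \left(6 + 5\right)\right) = 3 \left(\left(-180\right) 11\right) = 3 \left(-1980\right) = -5940$)
$g = 114370$ ($g = -35 + 5 \left(23062 - 181\right) = -35 + 5 \cdot 22881 = -35 + 114405 = 114370$)
$w = - \frac{594}{11437}$ ($w = - \frac{5940}{114370} = \left(-5940\right) \frac{1}{114370} = - \frac{594}{11437} \approx -0.051937$)
$\frac{1}{w} = \frac{1}{- \frac{594}{11437}} = - \frac{11437}{594}$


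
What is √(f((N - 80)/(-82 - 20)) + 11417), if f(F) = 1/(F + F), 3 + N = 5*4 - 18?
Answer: 2*√231207/9 ≈ 106.85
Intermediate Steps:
N = -1 (N = -3 + (5*4 - 18) = -3 + (20 - 18) = -3 + 2 = -1)
f(F) = 1/(2*F)
√(f((N - 80)/(-82 - 20)) + 11417) = √(1/(2*(((-1 - 80)/(-82 - 20)))) + 11417) = √(1/(2*((-81/(-102)))) + 11417) = √(1/(2*((-81*(-1/102)))) + 11417) = √(1/(2*(27/34)) + 11417) = √((½)*(34/27) + 11417) = √(17/27 + 11417) = √(308276/27) = 2*√231207/9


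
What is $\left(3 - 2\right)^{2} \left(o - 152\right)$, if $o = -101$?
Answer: $-253$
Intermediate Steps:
$\left(3 - 2\right)^{2} \left(o - 152\right) = \left(3 - 2\right)^{2} \left(-101 - 152\right) = 1^{2} \left(-253\right) = 1 \left(-253\right) = -253$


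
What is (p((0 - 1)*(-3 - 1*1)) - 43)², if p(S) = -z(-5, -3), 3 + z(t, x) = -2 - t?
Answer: 1849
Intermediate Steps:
z(t, x) = -5 - t (z(t, x) = -3 + (-2 - t) = -5 - t)
p(S) = 0 (p(S) = -(-5 - 1*(-5)) = -(-5 + 5) = -1*0 = 0)
(p((0 - 1)*(-3 - 1*1)) - 43)² = (0 - 43)² = (-43)² = 1849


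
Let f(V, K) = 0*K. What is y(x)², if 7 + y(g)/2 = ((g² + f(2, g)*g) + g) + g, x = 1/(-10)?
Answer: 516961/2500 ≈ 206.78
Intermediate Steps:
f(V, K) = 0
x = -⅒ ≈ -0.10000
y(g) = -14 + 2*g² + 4*g (y(g) = -14 + 2*(((g² + 0*g) + g) + g) = -14 + 2*(((g² + 0) + g) + g) = -14 + 2*((g² + g) + g) = -14 + 2*((g + g²) + g) = -14 + 2*(g² + 2*g) = -14 + (2*g² + 4*g) = -14 + 2*g² + 4*g)
y(x)² = (-14 + 2*(-⅒)² + 4*(-⅒))² = (-14 + 2*(1/100) - ⅖)² = (-14 + 1/50 - ⅖)² = (-719/50)² = 516961/2500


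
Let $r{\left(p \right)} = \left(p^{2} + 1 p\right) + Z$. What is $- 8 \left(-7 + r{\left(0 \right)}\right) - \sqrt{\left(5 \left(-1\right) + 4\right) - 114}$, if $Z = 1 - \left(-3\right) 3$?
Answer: $-24 - i \sqrt{115} \approx -24.0 - 10.724 i$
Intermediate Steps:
$Z = 10$ ($Z = 1 - -9 = 1 + 9 = 10$)
$r{\left(p \right)} = 10 + p + p^{2}$ ($r{\left(p \right)} = \left(p^{2} + 1 p\right) + 10 = \left(p^{2} + p\right) + 10 = \left(p + p^{2}\right) + 10 = 10 + p + p^{2}$)
$- 8 \left(-7 + r{\left(0 \right)}\right) - \sqrt{\left(5 \left(-1\right) + 4\right) - 114} = - 8 \left(-7 + \left(10 + 0 + 0^{2}\right)\right) - \sqrt{\left(5 \left(-1\right) + 4\right) - 114} = - 8 \left(-7 + \left(10 + 0 + 0\right)\right) - \sqrt{\left(-5 + 4\right) - 114} = - 8 \left(-7 + 10\right) - \sqrt{-1 - 114} = \left(-8\right) 3 - \sqrt{-115} = -24 - i \sqrt{115}$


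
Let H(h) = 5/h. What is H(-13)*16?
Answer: -80/13 ≈ -6.1538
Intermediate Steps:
H(-13)*16 = (5/(-13))*16 = (5*(-1/13))*16 = -5/13*16 = -80/13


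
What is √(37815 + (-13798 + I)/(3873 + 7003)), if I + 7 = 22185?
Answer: 2*√69892629130/2719 ≈ 194.46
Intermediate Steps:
I = 22178 (I = -7 + 22185 = 22178)
√(37815 + (-13798 + I)/(3873 + 7003)) = √(37815 + (-13798 + 22178)/(3873 + 7003)) = √(37815 + 8380/10876) = √(37815 + 8380*(1/10876)) = √(37815 + 2095/2719) = √(102821080/2719) = 2*√69892629130/2719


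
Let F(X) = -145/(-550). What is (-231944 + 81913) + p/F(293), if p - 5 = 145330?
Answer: 11635951/29 ≈ 4.0124e+5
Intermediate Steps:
p = 145335 (p = 5 + 145330 = 145335)
F(X) = 29/110 (F(X) = -145*(-1/550) = 29/110)
(-231944 + 81913) + p/F(293) = (-231944 + 81913) + 145335/(29/110) = -150031 + 145335*(110/29) = -150031 + 15986850/29 = 11635951/29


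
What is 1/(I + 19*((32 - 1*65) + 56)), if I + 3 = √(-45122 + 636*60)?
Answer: 217/97659 - 59*I*√2/195318 ≈ 0.002222 - 0.00042719*I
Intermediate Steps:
I = -3 + 59*I*√2 (I = -3 + √(-45122 + 636*60) = -3 + √(-45122 + 38160) = -3 + √(-6962) = -3 + 59*I*√2 ≈ -3.0 + 83.439*I)
1/(I + 19*((32 - 1*65) + 56)) = 1/((-3 + 59*I*√2) + 19*((32 - 1*65) + 56)) = 1/((-3 + 59*I*√2) + 19*((32 - 65) + 56)) = 1/((-3 + 59*I*√2) + 19*(-33 + 56)) = 1/((-3 + 59*I*√2) + 19*23) = 1/((-3 + 59*I*√2) + 437) = 1/(434 + 59*I*√2)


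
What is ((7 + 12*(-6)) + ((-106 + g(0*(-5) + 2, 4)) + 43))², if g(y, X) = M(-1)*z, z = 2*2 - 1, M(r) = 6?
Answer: 12100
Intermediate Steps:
z = 3 (z = 4 - 1 = 3)
g(y, X) = 18 (g(y, X) = 6*3 = 18)
((7 + 12*(-6)) + ((-106 + g(0*(-5) + 2, 4)) + 43))² = ((7 + 12*(-6)) + ((-106 + 18) + 43))² = ((7 - 72) + (-88 + 43))² = (-65 - 45)² = (-110)² = 12100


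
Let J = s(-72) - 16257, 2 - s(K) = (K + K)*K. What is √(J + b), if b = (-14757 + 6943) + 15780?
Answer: 3*I*√2073 ≈ 136.59*I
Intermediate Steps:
s(K) = 2 - 2*K² (s(K) = 2 - (K + K)*K = 2 - 2*K*K = 2 - 2*K²)
J = -26623 (J = (2 - 2*(-72)²) - 16257 = (2 - 2*5184) - 16257 = (2 - 10368) - 16257 = -10366 - 16257 = -26623)
b = 7966 (b = -7814 + 15780 = 7966)
√(J + b) = √(-26623 + 7966) = √(-18657) = 3*I*√2073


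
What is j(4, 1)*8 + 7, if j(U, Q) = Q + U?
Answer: 47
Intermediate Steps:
j(4, 1)*8 + 7 = (1 + 4)*8 + 7 = 5*8 + 7 = 40 + 7 = 47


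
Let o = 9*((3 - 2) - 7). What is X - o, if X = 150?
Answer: 204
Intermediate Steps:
o = -54 (o = 9*(1 - 7) = 9*(-6) = -54)
X - o = 150 - 1*(-54) = 150 + 54 = 204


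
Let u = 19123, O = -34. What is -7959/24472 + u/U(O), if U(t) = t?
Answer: -33446333/59432 ≈ -562.77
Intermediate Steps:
-7959/24472 + u/U(O) = -7959/24472 + 19123/(-34) = -7959*1/24472 + 19123*(-1/34) = -1137/3496 - 19123/34 = -33446333/59432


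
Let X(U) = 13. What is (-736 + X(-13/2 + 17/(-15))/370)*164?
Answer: -22329174/185 ≈ -1.2070e+5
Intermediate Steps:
(-736 + X(-13/2 + 17/(-15))/370)*164 = (-736 + 13/370)*164 = -272307/370*164 = -22329174/185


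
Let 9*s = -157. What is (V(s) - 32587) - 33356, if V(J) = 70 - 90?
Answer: -65963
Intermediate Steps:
s = -157/9 (s = (⅑)*(-157) = -157/9 ≈ -17.444)
V(J) = -20
(V(s) - 32587) - 33356 = (-20 - 32587) - 33356 = -32607 - 33356 = -65963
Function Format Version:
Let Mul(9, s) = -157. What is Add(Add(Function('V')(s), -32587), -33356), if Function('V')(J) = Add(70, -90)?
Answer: -65963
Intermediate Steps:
s = Rational(-157, 9) (s = Mul(Rational(1, 9), -157) = Rational(-157, 9) ≈ -17.444)
Function('V')(J) = -20
Add(Add(Function('V')(s), -32587), -33356) = Add(Add(-20, -32587), -33356) = Add(-32607, -33356) = -65963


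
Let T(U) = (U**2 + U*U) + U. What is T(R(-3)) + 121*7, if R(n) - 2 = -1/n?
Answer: 7742/9 ≈ 860.22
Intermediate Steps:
R(n) = 2 - 1/n
T(U) = U + 2*U**2 (T(U) = (U**2 + U**2) + U = 2*U**2 + U = U + 2*U**2)
T(R(-3)) + 121*7 = (2 - 1/(-3))*(1 + 2*(2 - 1/(-3))) + 121*7 = (2 - 1*(-1/3))*(1 + 2*(2 - 1*(-1/3))) + 847 = (2 + 1/3)*(1 + 2*(2 + 1/3)) + 847 = 7*(1 + 2*(7/3))/3 + 847 = 7*(1 + 14/3)/3 + 847 = (7/3)*(17/3) + 847 = 119/9 + 847 = 7742/9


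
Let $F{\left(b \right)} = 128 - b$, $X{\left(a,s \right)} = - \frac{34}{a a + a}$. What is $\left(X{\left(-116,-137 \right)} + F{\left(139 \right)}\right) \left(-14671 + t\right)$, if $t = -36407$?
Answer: $\frac{1874230593}{3335} \approx 5.6199 \cdot 10^{5}$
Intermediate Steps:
$X{\left(a,s \right)} = - \frac{34}{a + a^{2}}$ ($X{\left(a,s \right)} = - \frac{34}{a^{2} + a} = - \frac{34}{a + a^{2}}$)
$\left(X{\left(-116,-137 \right)} + F{\left(139 \right)}\right) \left(-14671 + t\right) = \left(- \frac{34}{\left(-116\right) \left(1 - 116\right)} + \left(128 - 139\right)\right) \left(-14671 - 36407\right) = \left(\left(-34\right) \left(- \frac{1}{116}\right) \frac{1}{-115} + \left(128 - 139\right)\right) \left(-51078\right) = \left(\left(-34\right) \left(- \frac{1}{116}\right) \left(- \frac{1}{115}\right) - 11\right) \left(-51078\right) = \left(- \frac{17}{6670} - 11\right) \left(-51078\right) = \left(- \frac{73387}{6670}\right) \left(-51078\right) = \frac{1874230593}{3335}$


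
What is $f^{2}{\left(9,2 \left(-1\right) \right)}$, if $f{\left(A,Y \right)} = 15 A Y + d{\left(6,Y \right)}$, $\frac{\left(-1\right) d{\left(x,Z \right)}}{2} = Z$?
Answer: $70756$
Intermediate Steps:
$d{\left(x,Z \right)} = - 2 Z$
$f{\left(A,Y \right)} = - 2 Y + 15 A Y$ ($f{\left(A,Y \right)} = 15 A Y - 2 Y = - 2 Y + 15 A Y$)
$f^{2}{\left(9,2 \left(-1\right) \right)} = \left(2 \left(-1\right) \left(-2 + 15 \cdot 9\right)\right)^{2} = \left(- 2 \left(-2 + 135\right)\right)^{2} = \left(\left(-2\right) 133\right)^{2} = \left(-266\right)^{2} = 70756$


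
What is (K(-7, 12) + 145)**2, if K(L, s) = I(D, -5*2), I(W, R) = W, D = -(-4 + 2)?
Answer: 21609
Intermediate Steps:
D = 2 (D = -1*(-2) = 2)
K(L, s) = 2
(K(-7, 12) + 145)**2 = (2 + 145)**2 = 147**2 = 21609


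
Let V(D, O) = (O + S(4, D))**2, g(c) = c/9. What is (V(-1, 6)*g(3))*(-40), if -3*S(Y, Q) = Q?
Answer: -14440/27 ≈ -534.81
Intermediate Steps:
g(c) = c/9 (g(c) = c*(1/9) = c/9)
S(Y, Q) = -Q/3
V(D, O) = (O - D/3)**2
(V(-1, 6)*g(3))*(-40) = (((-1 - 3*6)**2/9)*((1/9)*3))*(-40) = (((-1 - 18)**2/9)*(1/3))*(-40) = (((1/9)*(-19)**2)*(1/3))*(-40) = (((1/9)*361)*(1/3))*(-40) = ((361/9)*(1/3))*(-40) = (361/27)*(-40) = -14440/27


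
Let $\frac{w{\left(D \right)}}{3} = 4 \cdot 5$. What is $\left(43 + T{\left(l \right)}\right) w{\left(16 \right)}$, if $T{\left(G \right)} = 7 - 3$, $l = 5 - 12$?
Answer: $2820$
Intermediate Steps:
$l = -7$ ($l = 5 - 12 = -7$)
$w{\left(D \right)} = 60$ ($w{\left(D \right)} = 3 \cdot 4 \cdot 5 = 3 \cdot 20 = 60$)
$T{\left(G \right)} = 4$
$\left(43 + T{\left(l \right)}\right) w{\left(16 \right)} = \left(43 + 4\right) 60 = 47 \cdot 60 = 2820$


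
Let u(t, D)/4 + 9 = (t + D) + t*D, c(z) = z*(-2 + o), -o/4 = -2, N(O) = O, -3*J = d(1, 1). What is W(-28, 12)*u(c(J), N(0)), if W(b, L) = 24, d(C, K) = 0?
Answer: -864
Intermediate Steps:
J = 0 (J = -⅓*0 = 0)
o = 8 (o = -4*(-2) = 8)
c(z) = 6*z (c(z) = z*(-2 + 8) = z*6 = 6*z)
u(t, D) = -36 + 4*D + 4*t + 4*D*t (u(t, D) = -36 + 4*((t + D) + t*D) = -36 + 4*((D + t) + D*t) = -36 + 4*(D + t + D*t) = -36 + (4*D + 4*t + 4*D*t) = -36 + 4*D + 4*t + 4*D*t)
W(-28, 12)*u(c(J), N(0)) = 24*(-36 + 4*0 + 4*(6*0) + 4*0*(6*0)) = 24*(-36 + 0 + 4*0 + 4*0*0) = 24*(-36 + 0 + 0 + 0) = 24*(-36) = -864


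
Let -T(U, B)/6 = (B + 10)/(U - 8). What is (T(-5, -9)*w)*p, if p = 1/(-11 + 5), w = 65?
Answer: -5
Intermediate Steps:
T(U, B) = -6*(10 + B)/(-8 + U) (T(U, B) = -6*(B + 10)/(U - 8) = -6*(10 + B)/(-8 + U))
p = -1/6 (p = 1/(-6) = -1/6 ≈ -0.16667)
(T(-5, -9)*w)*p = ((6*(-10 - 1*(-9))/(-8 - 5))*65)*(-1/6) = ((6*(-10 + 9)/(-13))*65)*(-1/6) = ((6*(-1/13)*(-1))*65)*(-1/6) = ((6/13)*65)*(-1/6) = 30*(-1/6) = -5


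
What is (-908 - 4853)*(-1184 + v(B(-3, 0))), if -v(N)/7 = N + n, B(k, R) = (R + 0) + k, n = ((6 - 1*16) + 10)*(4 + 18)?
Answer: 6700043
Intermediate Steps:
n = 0 (n = ((6 - 16) + 10)*22 = (-10 + 10)*22 = 0*22 = 0)
B(k, R) = R + k
v(N) = -7*N (v(N) = -7*(N + 0) = -7*N)
(-908 - 4853)*(-1184 + v(B(-3, 0))) = (-908 - 4853)*(-1184 - 7*(0 - 3)) = -5761*(-1184 - 7*(-3)) = -5761*(-1184 + 21) = -5761*(-1163) = 6700043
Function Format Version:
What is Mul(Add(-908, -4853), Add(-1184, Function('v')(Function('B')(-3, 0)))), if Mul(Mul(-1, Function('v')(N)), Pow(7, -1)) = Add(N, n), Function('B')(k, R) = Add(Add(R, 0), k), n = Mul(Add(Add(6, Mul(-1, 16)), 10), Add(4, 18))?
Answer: 6700043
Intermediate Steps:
n = 0 (n = Mul(Add(Add(6, -16), 10), 22) = Mul(Add(-10, 10), 22) = Mul(0, 22) = 0)
Function('B')(k, R) = Add(R, k)
Function('v')(N) = Mul(-7, N) (Function('v')(N) = Mul(-7, Add(N, 0)) = Mul(-7, N))
Mul(Add(-908, -4853), Add(-1184, Function('v')(Function('B')(-3, 0)))) = Mul(Add(-908, -4853), Add(-1184, Mul(-7, Add(0, -3)))) = Mul(-5761, Add(-1184, Mul(-7, -3))) = Mul(-5761, Add(-1184, 21)) = Mul(-5761, -1163) = 6700043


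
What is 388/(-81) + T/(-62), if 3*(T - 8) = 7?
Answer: -803/162 ≈ -4.9568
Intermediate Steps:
T = 31/3 (T = 8 + (⅓)*7 = 8 + 7/3 = 31/3 ≈ 10.333)
388/(-81) + T/(-62) = 388/(-81) + (31/3)/(-62) = 388*(-1/81) + (31/3)*(-1/62) = -388/81 - ⅙ = -803/162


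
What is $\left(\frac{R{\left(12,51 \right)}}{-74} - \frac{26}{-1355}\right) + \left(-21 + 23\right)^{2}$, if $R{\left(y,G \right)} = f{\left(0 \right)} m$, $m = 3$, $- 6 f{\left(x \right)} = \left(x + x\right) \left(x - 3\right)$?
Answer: $\frac{5446}{1355} \approx 4.0192$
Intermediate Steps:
$f{\left(x \right)} = - \frac{x \left(-3 + x\right)}{3}$ ($f{\left(x \right)} = - \frac{\left(x + x\right) \left(x - 3\right)}{6} = - \frac{2 x \left(-3 + x\right)}{6} = - \frac{x \left(-3 + x\right)}{3}$)
$R{\left(y,G \right)} = 0$ ($R{\left(y,G \right)} = \frac{1}{3} \cdot 0 \left(3 - 0\right) 3 = \frac{1}{3} \cdot 0 \left(3 + 0\right) 3 = \frac{1}{3} \cdot 0 \cdot 3 \cdot 3 = 0 \cdot 3 = 0$)
$\left(\frac{R{\left(12,51 \right)}}{-74} - \frac{26}{-1355}\right) + \left(-21 + 23\right)^{2} = \left(\frac{0}{-74} - \frac{26}{-1355}\right) + \left(-21 + 23\right)^{2} = \left(0 \left(- \frac{1}{74}\right) - - \frac{26}{1355}\right) + 2^{2} = \left(0 + \frac{26}{1355}\right) + 4 = \frac{26}{1355} + 4 = \frac{5446}{1355}$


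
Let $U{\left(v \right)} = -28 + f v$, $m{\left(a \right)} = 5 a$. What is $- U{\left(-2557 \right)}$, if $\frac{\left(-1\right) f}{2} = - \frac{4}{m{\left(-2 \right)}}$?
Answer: $- \frac{10088}{5} \approx -2017.6$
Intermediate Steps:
$f = - \frac{4}{5}$ ($f = - 2 \left(- \frac{4}{5 \left(-2\right)}\right) = - 2 \left(- \frac{4}{-10}\right) = - 2 \left(\left(-4\right) \left(- \frac{1}{10}\right)\right) = \left(-2\right) \frac{2}{5} = - \frac{4}{5} \approx -0.8$)
$U{\left(v \right)} = -28 - \frac{4 v}{5}$
$- U{\left(-2557 \right)} = - (-28 - - \frac{10228}{5}) = - (-28 + \frac{10228}{5}) = \left(-1\right) \frac{10088}{5} = - \frac{10088}{5}$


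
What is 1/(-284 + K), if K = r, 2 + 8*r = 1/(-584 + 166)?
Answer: -3344/950533 ≈ -0.0035180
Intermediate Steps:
r = -837/3344 (r = -1/4 + 1/(8*(-584 + 166)) = -1/4 + (1/8)/(-418) = -1/4 + (1/8)*(-1/418) = -1/4 - 1/3344 = -837/3344 ≈ -0.25030)
K = -837/3344 ≈ -0.25030
1/(-284 + K) = 1/(-284 - 837/3344) = 1/(-950533/3344) = -3344/950533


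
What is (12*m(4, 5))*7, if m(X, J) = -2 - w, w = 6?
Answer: -672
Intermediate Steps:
m(X, J) = -8 (m(X, J) = -2 - 1*6 = -2 - 6 = -8)
(12*m(4, 5))*7 = (12*(-8))*7 = -96*7 = -672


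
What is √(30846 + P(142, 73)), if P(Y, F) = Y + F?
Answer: √31061 ≈ 176.24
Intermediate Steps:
P(Y, F) = F + Y
√(30846 + P(142, 73)) = √(30846 + (73 + 142)) = √(30846 + 215) = √31061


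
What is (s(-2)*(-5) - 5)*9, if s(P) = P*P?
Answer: -225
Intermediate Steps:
s(P) = P²
(s(-2)*(-5) - 5)*9 = ((-2)²*(-5) - 5)*9 = (4*(-5) - 5)*9 = (-20 - 5)*9 = -25*9 = -225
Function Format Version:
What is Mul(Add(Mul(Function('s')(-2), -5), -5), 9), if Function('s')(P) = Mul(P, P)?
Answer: -225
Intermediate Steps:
Function('s')(P) = Pow(P, 2)
Mul(Add(Mul(Function('s')(-2), -5), -5), 9) = Mul(Add(Mul(Pow(-2, 2), -5), -5), 9) = Mul(Add(Mul(4, -5), -5), 9) = Mul(Add(-20, -5), 9) = Mul(-25, 9) = -225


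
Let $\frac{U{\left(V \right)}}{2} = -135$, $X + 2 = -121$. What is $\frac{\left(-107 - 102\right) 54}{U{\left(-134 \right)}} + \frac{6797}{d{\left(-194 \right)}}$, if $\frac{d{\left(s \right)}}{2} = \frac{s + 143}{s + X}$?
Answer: $\frac{10794563}{510} \approx 21166.0$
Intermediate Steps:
$X = -123$ ($X = -2 - 121 = -123$)
$d{\left(s \right)} = \frac{2 \left(143 + s\right)}{-123 + s}$ ($d{\left(s \right)} = 2 \frac{s + 143}{s - 123} = 2 \frac{143 + s}{-123 + s} = \frac{2 \left(143 + s\right)}{-123 + s}$)
$U{\left(V \right)} = -270$ ($U{\left(V \right)} = 2 \left(-135\right) = -270$)
$\frac{\left(-107 - 102\right) 54}{U{\left(-134 \right)}} + \frac{6797}{d{\left(-194 \right)}} = \frac{\left(-107 - 102\right) 54}{-270} + \frac{6797}{2 \frac{1}{-123 - 194} \left(143 - 194\right)} = \left(-209\right) 54 \left(- \frac{1}{270}\right) + \frac{6797}{2 \frac{1}{-317} \left(-51\right)} = \left(-11286\right) \left(- \frac{1}{270}\right) + \frac{6797}{2 \left(- \frac{1}{317}\right) \left(-51\right)} = \frac{209}{5} + \frac{6797}{\frac{102}{317}} = \frac{209}{5} + 6797 \cdot \frac{317}{102} = \frac{209}{5} + \frac{2154649}{102} = \frac{10794563}{510}$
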